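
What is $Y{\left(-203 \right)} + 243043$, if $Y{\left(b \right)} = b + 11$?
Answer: $242851$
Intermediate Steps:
$Y{\left(b \right)} = 11 + b$
$Y{\left(-203 \right)} + 243043 = \left(11 - 203\right) + 243043 = -192 + 243043 = 242851$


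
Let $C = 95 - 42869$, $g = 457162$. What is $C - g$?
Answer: $-499936$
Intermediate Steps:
$C = -42774$ ($C = 95 - 42869 = -42774$)
$C - g = -42774 - 457162 = -499936$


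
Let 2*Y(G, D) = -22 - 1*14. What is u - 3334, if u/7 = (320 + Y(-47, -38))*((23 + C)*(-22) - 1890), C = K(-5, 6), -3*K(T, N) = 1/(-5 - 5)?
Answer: -76050424/15 ≈ -5.0700e+6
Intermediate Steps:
K(T, N) = 1/30 (K(T, N) = -1/(3*(-5 - 5)) = -⅓/(-10) = -⅓*(-⅒) = 1/30)
C = 1/30 ≈ 0.033333
Y(G, D) = -18 (Y(G, D) = (-22 - 1*14)/2 = (-22 - 14)/2 = (½)*(-36) = -18)
u = -76000414/15 (u = 7*((320 - 18)*((23 + 1/30)*(-22) - 1890)) = 7*(302*((691/30)*(-22) - 1890)) = 7*(302*(-7601/15 - 1890)) = 7*(302*(-35951/15)) = 7*(-10857202/15) = -76000414/15 ≈ -5.0667e+6)
u - 3334 = -76000414/15 - 3334 = -76050424/15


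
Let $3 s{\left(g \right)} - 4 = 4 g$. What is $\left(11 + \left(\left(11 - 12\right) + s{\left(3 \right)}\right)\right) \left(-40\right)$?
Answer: $- \frac{1840}{3} \approx -613.33$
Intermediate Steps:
$s{\left(g \right)} = \frac{4}{3} + \frac{4 g}{3}$
$\left(11 + \left(\left(11 - 12\right) + s{\left(3 \right)}\right)\right) \left(-40\right) = \left(11 + \left(\left(11 - 12\right) + \left(\frac{4}{3} + \frac{4}{3} \cdot 3\right)\right)\right) \left(-40\right) = \left(11 + \left(-1 + \left(\frac{4}{3} + 4\right)\right)\right) \left(-40\right) = \left(11 + \left(-1 + \frac{16}{3}\right)\right) \left(-40\right) = \left(11 + \frac{13}{3}\right) \left(-40\right) = \frac{46}{3} \left(-40\right) = - \frac{1840}{3}$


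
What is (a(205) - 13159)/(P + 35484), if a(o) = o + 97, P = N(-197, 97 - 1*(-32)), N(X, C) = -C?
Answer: -12857/35355 ≈ -0.36365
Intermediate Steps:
P = -129 (P = -(97 - 1*(-32)) = -(97 + 32) = -1*129 = -129)
a(o) = 97 + o
(a(205) - 13159)/(P + 35484) = ((97 + 205) - 13159)/(-129 + 35484) = (302 - 13159)/35355 = -12857*1/35355 = -12857/35355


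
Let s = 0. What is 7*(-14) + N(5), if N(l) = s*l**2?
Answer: -98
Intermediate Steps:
N(l) = 0 (N(l) = 0*l**2 = 0)
7*(-14) + N(5) = 7*(-14) + 0 = -98 + 0 = -98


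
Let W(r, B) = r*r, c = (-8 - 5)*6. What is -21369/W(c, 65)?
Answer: -7123/2028 ≈ -3.5123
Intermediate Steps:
c = -78 (c = -13*6 = -78)
W(r, B) = r**2
-21369/W(c, 65) = -21369/((-78)**2) = -21369/6084 = -21369*1/6084 = -7123/2028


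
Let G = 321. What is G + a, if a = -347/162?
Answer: 51655/162 ≈ 318.86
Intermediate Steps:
a = -347/162 (a = -347*1/162 = -347/162 ≈ -2.1420)
G + a = 321 - 347/162 = 51655/162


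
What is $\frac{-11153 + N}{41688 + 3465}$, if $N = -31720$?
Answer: $- \frac{14291}{15051} \approx -0.9495$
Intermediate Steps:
$\frac{-11153 + N}{41688 + 3465} = \frac{-11153 - 31720}{41688 + 3465} = - \frac{42873}{45153} = \left(-42873\right) \frac{1}{45153} = - \frac{14291}{15051}$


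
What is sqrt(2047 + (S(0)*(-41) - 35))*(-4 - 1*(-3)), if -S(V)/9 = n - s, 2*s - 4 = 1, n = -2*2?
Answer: -I*sqrt(1546)/2 ≈ -19.66*I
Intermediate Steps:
n = -4
s = 5/2 (s = 2 + (1/2)*1 = 2 + 1/2 = 5/2 ≈ 2.5000)
S(V) = 117/2 (S(V) = -9*(-4 - 1*5/2) = -9*(-4 - 5/2) = -9*(-13/2) = 117/2)
sqrt(2047 + (S(0)*(-41) - 35))*(-4 - 1*(-3)) = sqrt(2047 + ((117/2)*(-41) - 35))*(-4 - 1*(-3)) = sqrt(2047 + (-4797/2 - 35))*(-4 + 3) = sqrt(2047 - 4867/2)*(-1) = sqrt(-773/2)*(-1) = (I*sqrt(1546)/2)*(-1) = -I*sqrt(1546)/2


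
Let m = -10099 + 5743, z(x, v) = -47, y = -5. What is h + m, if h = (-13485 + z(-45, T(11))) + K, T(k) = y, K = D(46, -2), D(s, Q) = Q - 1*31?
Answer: -17921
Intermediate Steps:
D(s, Q) = -31 + Q (D(s, Q) = Q - 31 = -31 + Q)
K = -33 (K = -31 - 2 = -33)
T(k) = -5
h = -13565 (h = (-13485 - 47) - 33 = -13532 - 33 = -13565)
m = -4356
h + m = -13565 - 4356 = -17921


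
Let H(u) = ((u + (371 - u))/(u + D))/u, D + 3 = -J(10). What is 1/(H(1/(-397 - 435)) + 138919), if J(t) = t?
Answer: 10817/1759501927 ≈ 6.1478e-6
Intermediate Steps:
D = -13 (D = -3 - 1*10 = -3 - 10 = -13)
H(u) = 371/(u*(-13 + u)) (H(u) = ((u + (371 - u))/(u - 13))/u = (371/(-13 + u))/u = 371/(u*(-13 + u)))
1/(H(1/(-397 - 435)) + 138919) = 1/(371/((1/(-397 - 435))*(-13 + 1/(-397 - 435))) + 138919) = 1/(371/((1/(-832))*(-13 + 1/(-832))) + 138919) = 1/(371/((-1/832)*(-13 - 1/832)) + 138919) = 1/(371*(-832)/(-10817/832) + 138919) = 1/(371*(-832)*(-832/10817) + 138919) = 1/(256815104/10817 + 138919) = 1/(1759501927/10817) = 10817/1759501927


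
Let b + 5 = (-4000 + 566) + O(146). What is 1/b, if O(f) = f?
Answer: -1/3293 ≈ -0.00030367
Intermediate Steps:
b = -3293 (b = -5 + ((-4000 + 566) + 146) = -5 + (-3434 + 146) = -5 - 3288 = -3293)
1/b = 1/(-3293) = -1/3293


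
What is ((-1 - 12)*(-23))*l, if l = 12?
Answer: 3588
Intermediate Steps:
((-1 - 12)*(-23))*l = ((-1 - 12)*(-23))*12 = -13*(-23)*12 = 299*12 = 3588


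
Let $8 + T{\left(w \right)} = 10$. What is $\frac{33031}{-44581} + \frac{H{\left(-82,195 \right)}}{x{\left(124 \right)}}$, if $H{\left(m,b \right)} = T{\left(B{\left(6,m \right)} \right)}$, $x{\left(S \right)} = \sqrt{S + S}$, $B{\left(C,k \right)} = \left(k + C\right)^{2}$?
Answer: $- \frac{33031}{44581} + \frac{\sqrt{62}}{62} \approx -0.61392$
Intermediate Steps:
$B{\left(C,k \right)} = \left(C + k\right)^{2}$
$T{\left(w \right)} = 2$ ($T{\left(w \right)} = -8 + 10 = 2$)
$x{\left(S \right)} = \sqrt{2} \sqrt{S}$ ($x{\left(S \right)} = \sqrt{2 S} = \sqrt{2} \sqrt{S}$)
$H{\left(m,b \right)} = 2$
$\frac{33031}{-44581} + \frac{H{\left(-82,195 \right)}}{x{\left(124 \right)}} = \frac{33031}{-44581} + \frac{2}{\sqrt{2} \sqrt{124}} = 33031 \left(- \frac{1}{44581}\right) + \frac{2}{\sqrt{2} \cdot 2 \sqrt{31}} = - \frac{33031}{44581} + \frac{2}{2 \sqrt{62}} = - \frac{33031}{44581} + 2 \frac{\sqrt{62}}{124} = - \frac{33031}{44581} + \frac{\sqrt{62}}{62}$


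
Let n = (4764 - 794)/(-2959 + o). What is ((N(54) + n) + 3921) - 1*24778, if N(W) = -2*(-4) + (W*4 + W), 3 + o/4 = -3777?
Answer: -372051711/18079 ≈ -20579.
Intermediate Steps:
o = -15120 (o = -12 + 4*(-3777) = -12 - 15108 = -15120)
n = -3970/18079 (n = (4764 - 794)/(-2959 - 15120) = 3970/(-18079) = 3970*(-1/18079) = -3970/18079 ≈ -0.21959)
N(W) = 8 + 5*W (N(W) = 8 + (4*W + W) = 8 + 5*W)
((N(54) + n) + 3921) - 1*24778 = (((8 + 5*54) - 3970/18079) + 3921) - 1*24778 = (((8 + 270) - 3970/18079) + 3921) - 24778 = ((278 - 3970/18079) + 3921) - 24778 = (5021992/18079 + 3921) - 24778 = 75909751/18079 - 24778 = -372051711/18079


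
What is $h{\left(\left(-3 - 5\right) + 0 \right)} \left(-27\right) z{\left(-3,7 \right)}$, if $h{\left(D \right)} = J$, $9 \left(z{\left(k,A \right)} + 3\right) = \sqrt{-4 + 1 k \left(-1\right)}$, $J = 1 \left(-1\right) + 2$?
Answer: $81 - 3 i \approx 81.0 - 3.0 i$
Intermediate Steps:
$J = 1$ ($J = -1 + 2 = 1$)
$z{\left(k,A \right)} = -3 + \frac{\sqrt{-4 - k}}{9}$ ($z{\left(k,A \right)} = -3 + \frac{\sqrt{-4 + 1 k \left(-1\right)}}{9} = -3 + \frac{\sqrt{-4 + k \left(-1\right)}}{9} = -3 + \frac{\sqrt{-4 - k}}{9}$)
$h{\left(D \right)} = 1$
$h{\left(\left(-3 - 5\right) + 0 \right)} \left(-27\right) z{\left(-3,7 \right)} = 1 \left(-27\right) \left(-3 + \frac{\sqrt{-4 - -3}}{9}\right) = - 27 \left(-3 + \frac{\sqrt{-4 + 3}}{9}\right) = - 27 \left(-3 + \frac{\sqrt{-1}}{9}\right) = - 27 \left(-3 + \frac{i}{9}\right) = 81 - 3 i$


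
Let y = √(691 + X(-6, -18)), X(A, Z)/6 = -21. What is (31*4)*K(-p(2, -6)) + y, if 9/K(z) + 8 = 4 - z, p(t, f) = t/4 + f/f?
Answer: -2232/5 + √565 ≈ -422.63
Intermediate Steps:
p(t, f) = 1 + t/4 (p(t, f) = t*(¼) + 1 = t/4 + 1 = 1 + t/4)
X(A, Z) = -126 (X(A, Z) = 6*(-21) = -126)
K(z) = 9/(-4 - z) (K(z) = 9/(-8 + (4 - z)) = 9/(-4 - z))
y = √565 (y = √(691 - 126) = √565 ≈ 23.770)
(31*4)*K(-p(2, -6)) + y = (31*4)*(-9/(4 - (1 + (¼)*2))) + √565 = 124*(-9/(4 - (1 + ½))) + √565 = 124*(-9/(4 - 1*3/2)) + √565 = 124*(-9/(4 - 3/2)) + √565 = 124*(-9/5/2) + √565 = 124*(-9*⅖) + √565 = 124*(-18/5) + √565 = -2232/5 + √565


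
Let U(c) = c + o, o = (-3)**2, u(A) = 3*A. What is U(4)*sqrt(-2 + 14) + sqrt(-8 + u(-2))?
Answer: 26*sqrt(3) + I*sqrt(14) ≈ 45.033 + 3.7417*I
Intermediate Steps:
o = 9
U(c) = 9 + c (U(c) = c + 9 = 9 + c)
U(4)*sqrt(-2 + 14) + sqrt(-8 + u(-2)) = (9 + 4)*sqrt(-2 + 14) + sqrt(-8 + 3*(-2)) = 13*sqrt(12) + sqrt(-8 - 6) = 13*(2*sqrt(3)) + sqrt(-14) = 26*sqrt(3) + I*sqrt(14)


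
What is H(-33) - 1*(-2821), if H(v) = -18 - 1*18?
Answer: 2785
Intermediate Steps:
H(v) = -36 (H(v) = -18 - 18 = -36)
H(-33) - 1*(-2821) = -36 - 1*(-2821) = -36 + 2821 = 2785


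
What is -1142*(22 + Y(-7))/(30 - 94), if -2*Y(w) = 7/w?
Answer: 25695/64 ≈ 401.48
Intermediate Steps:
Y(w) = -7/(2*w)
-1142*(22 + Y(-7))/(30 - 94) = -1142*(22 - 7/2/(-7))/(30 - 94) = -1142*(22 - 7/2*(-⅐))/(-64) = -1142*(22 + ½)*(-1)/64 = -25695*(-1)/64 = -1142*(-45/128) = 25695/64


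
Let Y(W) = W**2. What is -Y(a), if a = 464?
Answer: -215296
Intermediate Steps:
-Y(a) = -1*464**2 = -1*215296 = -215296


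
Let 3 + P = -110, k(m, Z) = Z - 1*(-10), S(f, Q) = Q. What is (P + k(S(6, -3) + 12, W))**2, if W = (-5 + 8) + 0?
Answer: 10000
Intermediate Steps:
W = 3 (W = 3 + 0 = 3)
k(m, Z) = 10 + Z (k(m, Z) = Z + 10 = 10 + Z)
P = -113 (P = -3 - 110 = -113)
(P + k(S(6, -3) + 12, W))**2 = (-113 + (10 + 3))**2 = (-113 + 13)**2 = (-100)**2 = 10000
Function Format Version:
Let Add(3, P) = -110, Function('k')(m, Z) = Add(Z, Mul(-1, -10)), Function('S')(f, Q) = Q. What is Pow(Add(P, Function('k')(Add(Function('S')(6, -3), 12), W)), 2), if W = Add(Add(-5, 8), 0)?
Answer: 10000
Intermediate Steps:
W = 3 (W = Add(3, 0) = 3)
Function('k')(m, Z) = Add(10, Z) (Function('k')(m, Z) = Add(Z, 10) = Add(10, Z))
P = -113 (P = Add(-3, -110) = -113)
Pow(Add(P, Function('k')(Add(Function('S')(6, -3), 12), W)), 2) = Pow(Add(-113, Add(10, 3)), 2) = Pow(Add(-113, 13), 2) = Pow(-100, 2) = 10000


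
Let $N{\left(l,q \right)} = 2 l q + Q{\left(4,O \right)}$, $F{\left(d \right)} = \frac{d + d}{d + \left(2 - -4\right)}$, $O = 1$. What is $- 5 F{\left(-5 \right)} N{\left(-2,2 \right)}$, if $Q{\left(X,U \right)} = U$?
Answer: $-350$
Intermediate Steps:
$F{\left(d \right)} = \frac{2 d}{6 + d}$ ($F{\left(d \right)} = \frac{2 d}{d + \left(2 + 4\right)} = \frac{2 d}{d + 6} = \frac{2 d}{6 + d}$)
$N{\left(l,q \right)} = 1 + 2 l q$ ($N{\left(l,q \right)} = 2 l q + 1 = 1 + 2 l q$)
$- 5 F{\left(-5 \right)} N{\left(-2,2 \right)} = - 5 \cdot 2 \left(-5\right) \frac{1}{6 - 5} \left(1 + 2 \left(-2\right) 2\right) = - 5 \cdot 2 \left(-5\right) 1^{-1} \left(1 - 8\right) = - 5 \cdot 2 \left(-5\right) 1 \left(-7\right) = \left(-5\right) \left(-10\right) \left(-7\right) = 50 \left(-7\right) = -350$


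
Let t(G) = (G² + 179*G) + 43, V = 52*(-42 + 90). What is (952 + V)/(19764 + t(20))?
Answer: 3448/23787 ≈ 0.14495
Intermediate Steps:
V = 2496 (V = 52*48 = 2496)
t(G) = 43 + G² + 179*G
(952 + V)/(19764 + t(20)) = (952 + 2496)/(19764 + (43 + 20² + 179*20)) = 3448/(19764 + (43 + 400 + 3580)) = 3448/(19764 + 4023) = 3448/23787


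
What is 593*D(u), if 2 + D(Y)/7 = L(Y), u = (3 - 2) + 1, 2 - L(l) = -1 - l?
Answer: 12453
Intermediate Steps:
L(l) = 3 + l (L(l) = 2 - (-1 - l) = 2 + (1 + l) = 3 + l)
u = 2 (u = 1 + 1 = 2)
D(Y) = 7 + 7*Y (D(Y) = -14 + 7*(3 + Y) = -14 + (21 + 7*Y) = 7 + 7*Y)
593*D(u) = 593*(7 + 7*2) = 593*(7 + 14) = 593*21 = 12453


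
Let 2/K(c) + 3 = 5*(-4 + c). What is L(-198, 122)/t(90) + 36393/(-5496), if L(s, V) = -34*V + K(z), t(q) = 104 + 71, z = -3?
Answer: -26388713/870200 ≈ -30.325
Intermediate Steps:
K(c) = 2/(-23 + 5*c) (K(c) = 2/(-3 + 5*(-4 + c)) = 2/(-3 + (-20 + 5*c)) = 2/(-23 + 5*c))
t(q) = 175
L(s, V) = -1/19 - 34*V (L(s, V) = -34*V + 2/(-23 + 5*(-3)) = -34*V + 2/(-23 - 15) = -34*V + 2/(-38) = -34*V + 2*(-1/38) = -34*V - 1/19 = -1/19 - 34*V)
L(-198, 122)/t(90) + 36393/(-5496) = (-1/19 - 34*122)/175 + 36393/(-5496) = (-1/19 - 4148)*(1/175) + 36393*(-1/5496) = -78813/19*1/175 - 12131/1832 = -11259/475 - 12131/1832 = -26388713/870200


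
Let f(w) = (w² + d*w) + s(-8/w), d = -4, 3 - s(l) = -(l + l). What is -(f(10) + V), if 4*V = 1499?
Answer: -8723/20 ≈ -436.15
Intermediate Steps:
s(l) = 3 + 2*l (s(l) = 3 - (-1)*(l + l) = 3 - (-1)*2*l = 3 - (-2)*l = 3 + 2*l)
V = 1499/4 (V = (¼)*1499 = 1499/4 ≈ 374.75)
f(w) = 3 + w² - 16/w - 4*w (f(w) = (w² - 4*w) + (3 + 2*(-8/w)) = (w² - 4*w) + (3 - 16/w) = 3 + w² - 16/w - 4*w)
-(f(10) + V) = -((3 + 10² - 16/10 - 4*10) + 1499/4) = -((3 + 100 - 16*⅒ - 40) + 1499/4) = -((3 + 100 - 8/5 - 40) + 1499/4) = -(307/5 + 1499/4) = -1*8723/20 = -8723/20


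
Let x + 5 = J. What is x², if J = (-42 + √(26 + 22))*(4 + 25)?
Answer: 1536097 - 283736*√3 ≈ 1.0447e+6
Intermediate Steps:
J = -1218 + 116*√3 (J = (-42 + √48)*29 = (-42 + 4*√3)*29 = -1218 + 116*√3 ≈ -1017.1)
x = -1223 + 116*√3 (x = -5 + (-1218 + 116*√3) = -1223 + 116*√3 ≈ -1022.1)
x² = (-1223 + 116*√3)²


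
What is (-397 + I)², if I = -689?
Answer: 1179396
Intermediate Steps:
(-397 + I)² = (-397 - 689)² = (-1086)² = 1179396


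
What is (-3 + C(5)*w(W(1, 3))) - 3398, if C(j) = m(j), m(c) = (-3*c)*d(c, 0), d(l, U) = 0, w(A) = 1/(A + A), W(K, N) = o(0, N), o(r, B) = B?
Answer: -3401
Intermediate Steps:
W(K, N) = N
w(A) = 1/(2*A)
m(c) = 0 (m(c) = -3*c*0 = 0)
C(j) = 0
(-3 + C(5)*w(W(1, 3))) - 3398 = (-3 + 0*((½)/3)) - 3398 = (-3 + 0*((½)*(⅓))) - 3398 = (-3 + 0*(⅙)) - 3398 = (-3 + 0) - 3398 = -3 - 3398 = -3401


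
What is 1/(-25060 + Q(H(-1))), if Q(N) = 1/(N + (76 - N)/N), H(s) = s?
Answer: -78/1954681 ≈ -3.9904e-5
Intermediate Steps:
Q(N) = 1/(N + (76 - N)/N)
1/(-25060 + Q(H(-1))) = 1/(-25060 - 1/(76 + (-1)² - 1*(-1))) = 1/(-25060 - 1/(76 + 1 + 1)) = 1/(-25060 - 1/78) = 1/(-1954681/78) = -78/1954681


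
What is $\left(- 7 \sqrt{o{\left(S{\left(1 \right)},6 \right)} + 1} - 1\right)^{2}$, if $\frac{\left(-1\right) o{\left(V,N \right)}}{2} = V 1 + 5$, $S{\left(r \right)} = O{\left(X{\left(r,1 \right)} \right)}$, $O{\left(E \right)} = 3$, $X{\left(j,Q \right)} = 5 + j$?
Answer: $-734 + 14 i \sqrt{15} \approx -734.0 + 54.222 i$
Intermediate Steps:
$S{\left(r \right)} = 3$
$o{\left(V,N \right)} = -10 - 2 V$ ($o{\left(V,N \right)} = - 2 \left(V 1 + 5\right) = - 2 \left(V + 5\right) = - 2 \left(5 + V\right) = -10 - 2 V$)
$\left(- 7 \sqrt{o{\left(S{\left(1 \right)},6 \right)} + 1} - 1\right)^{2} = \left(- 7 \sqrt{\left(-10 - 6\right) + 1} - 1\right)^{2} = \left(- 7 \sqrt{-16 + 1} - 1\right)^{2} = \left(- 7 \sqrt{-15} - 1\right)^{2} = \left(- 7 i \sqrt{15} - 1\right)^{2} = \left(-1 - 7 i \sqrt{15}\right)^{2}$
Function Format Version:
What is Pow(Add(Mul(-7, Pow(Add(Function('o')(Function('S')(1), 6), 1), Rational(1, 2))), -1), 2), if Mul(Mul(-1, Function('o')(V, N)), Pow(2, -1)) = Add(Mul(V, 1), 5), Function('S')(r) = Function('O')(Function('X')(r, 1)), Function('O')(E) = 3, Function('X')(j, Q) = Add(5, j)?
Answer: Add(-734, Mul(14, I, Pow(15, Rational(1, 2)))) ≈ Add(-734.00, Mul(54.222, I))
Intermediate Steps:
Function('S')(r) = 3
Function('o')(V, N) = Add(-10, Mul(-2, V)) (Function('o')(V, N) = Mul(-2, Add(Mul(V, 1), 5)) = Mul(-2, Add(V, 5)) = Mul(-2, Add(5, V)) = Add(-10, Mul(-2, V)))
Pow(Add(Mul(-7, Pow(Add(Function('o')(Function('S')(1), 6), 1), Rational(1, 2))), -1), 2) = Pow(Add(Mul(-7, Pow(Add(Add(-10, Mul(-2, 3)), 1), Rational(1, 2))), -1), 2) = Pow(Add(Mul(-7, Pow(Add(Add(-10, -6), 1), Rational(1, 2))), -1), 2) = Pow(Add(Mul(-7, Pow(Add(-16, 1), Rational(1, 2))), -1), 2) = Pow(Add(Mul(-7, Pow(-15, Rational(1, 2))), -1), 2) = Pow(Add(Mul(-7, Mul(I, Pow(15, Rational(1, 2)))), -1), 2) = Pow(Add(Mul(-7, I, Pow(15, Rational(1, 2))), -1), 2) = Pow(Add(-1, Mul(-7, I, Pow(15, Rational(1, 2)))), 2)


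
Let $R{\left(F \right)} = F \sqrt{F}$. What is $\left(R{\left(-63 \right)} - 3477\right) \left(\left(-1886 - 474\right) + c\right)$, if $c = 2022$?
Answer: $1175226 + 63882 i \sqrt{7} \approx 1.1752 \cdot 10^{6} + 1.6902 \cdot 10^{5} i$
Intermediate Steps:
$R{\left(F \right)} = F^{\frac{3}{2}}$
$\left(R{\left(-63 \right)} - 3477\right) \left(\left(-1886 - 474\right) + c\right) = \left(\left(-63\right)^{\frac{3}{2}} - 3477\right) \left(\left(-1886 - 474\right) + 2022\right) = \left(- 189 i \sqrt{7} - 3477\right) \left(\left(-1886 - 474\right) + 2022\right) = \left(-3477 - 189 i \sqrt{7}\right) \left(-2360 + 2022\right) = \left(-3477 - 189 i \sqrt{7}\right) \left(-338\right) = 1175226 + 63882 i \sqrt{7}$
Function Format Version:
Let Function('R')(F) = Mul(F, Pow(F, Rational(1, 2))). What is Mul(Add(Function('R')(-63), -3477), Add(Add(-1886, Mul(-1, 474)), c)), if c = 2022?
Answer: Add(1175226, Mul(63882, I, Pow(7, Rational(1, 2)))) ≈ Add(1.1752e+6, Mul(1.6902e+5, I))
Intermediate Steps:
Function('R')(F) = Pow(F, Rational(3, 2))
Mul(Add(Function('R')(-63), -3477), Add(Add(-1886, Mul(-1, 474)), c)) = Mul(Add(Pow(-63, Rational(3, 2)), -3477), Add(Add(-1886, Mul(-1, 474)), 2022)) = Mul(Add(Mul(-189, I, Pow(7, Rational(1, 2))), -3477), Add(Add(-1886, -474), 2022)) = Mul(Add(-3477, Mul(-189, I, Pow(7, Rational(1, 2)))), Add(-2360, 2022)) = Mul(Add(-3477, Mul(-189, I, Pow(7, Rational(1, 2)))), -338) = Add(1175226, Mul(63882, I, Pow(7, Rational(1, 2))))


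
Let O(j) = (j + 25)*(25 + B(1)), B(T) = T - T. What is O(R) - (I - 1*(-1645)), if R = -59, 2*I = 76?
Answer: -2533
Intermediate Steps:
I = 38 (I = (½)*76 = 38)
B(T) = 0
O(j) = 625 + 25*j (O(j) = (j + 25)*(25 + 0) = (25 + j)*25 = 625 + 25*j)
O(R) - (I - 1*(-1645)) = (625 + 25*(-59)) - (38 - 1*(-1645)) = (625 - 1475) - (38 + 1645) = -850 - 1*1683 = -850 - 1683 = -2533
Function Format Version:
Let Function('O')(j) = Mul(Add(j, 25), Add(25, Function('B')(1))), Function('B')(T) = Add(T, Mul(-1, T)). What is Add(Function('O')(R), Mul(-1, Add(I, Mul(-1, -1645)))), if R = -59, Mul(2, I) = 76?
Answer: -2533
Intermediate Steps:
I = 38 (I = Mul(Rational(1, 2), 76) = 38)
Function('B')(T) = 0
Function('O')(j) = Add(625, Mul(25, j)) (Function('O')(j) = Mul(Add(j, 25), Add(25, 0)) = Mul(Add(25, j), 25) = Add(625, Mul(25, j)))
Add(Function('O')(R), Mul(-1, Add(I, Mul(-1, -1645)))) = Add(Add(625, Mul(25, -59)), Mul(-1, Add(38, Mul(-1, -1645)))) = Add(Add(625, -1475), Mul(-1, Add(38, 1645))) = Add(-850, Mul(-1, 1683)) = Add(-850, -1683) = -2533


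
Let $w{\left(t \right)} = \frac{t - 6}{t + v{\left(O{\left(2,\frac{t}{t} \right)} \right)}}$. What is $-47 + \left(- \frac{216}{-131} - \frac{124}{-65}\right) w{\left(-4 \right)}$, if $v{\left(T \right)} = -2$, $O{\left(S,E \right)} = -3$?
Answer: $- \frac{209839}{5109} \approx -41.072$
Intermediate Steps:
$w{\left(t \right)} = \frac{-6 + t}{-2 + t}$ ($w{\left(t \right)} = \frac{t - 6}{t - 2} = \frac{-6 + t}{-2 + t}$)
$-47 + \left(- \frac{216}{-131} - \frac{124}{-65}\right) w{\left(-4 \right)} = -47 + \left(- \frac{216}{-131} - \frac{124}{-65}\right) \frac{-6 - 4}{-2 - 4} = -47 + \left(\left(-216\right) \left(- \frac{1}{131}\right) - - \frac{124}{65}\right) \frac{1}{-6} \left(-10\right) = -47 + \left(\frac{216}{131} + \frac{124}{65}\right) \left(\left(- \frac{1}{6}\right) \left(-10\right)\right) = -47 + \frac{30284}{8515} \cdot \frac{5}{3} = -47 + \frac{30284}{5109} = - \frac{209839}{5109}$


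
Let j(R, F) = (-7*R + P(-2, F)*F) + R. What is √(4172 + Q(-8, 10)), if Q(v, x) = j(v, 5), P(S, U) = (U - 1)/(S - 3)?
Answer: 2*√1054 ≈ 64.931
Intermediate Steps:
P(S, U) = (-1 + U)/(-3 + S)
j(R, F) = -6*R + F*(⅕ - F/5) (j(R, F) = (-7*R + ((-1 + F)/(-3 - 2))*F) + R = (-7*R + ((-1 + F)/(-5))*F) + R = (-7*R + (-(-1 + F)/5)*F) + R = (-7*R + (⅕ - F/5)*F) + R = (-7*R + F*(⅕ - F/5)) + R = -6*R + F*(⅕ - F/5))
Q(v, x) = -4 - 6*v (Q(v, x) = -6*v - ⅕*5² + (⅕)*5 = -6*v - ⅕*25 + 1 = -6*v - 5 + 1 = -4 - 6*v)
√(4172 + Q(-8, 10)) = √(4172 + (-4 - 6*(-8))) = √(4172 + (-4 + 48)) = √(4172 + 44) = √4216 = 2*√1054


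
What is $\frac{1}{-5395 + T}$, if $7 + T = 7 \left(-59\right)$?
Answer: $- \frac{1}{5815} \approx -0.00017197$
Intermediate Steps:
$T = -420$ ($T = -7 + 7 \left(-59\right) = -7 - 413 = -420$)
$\frac{1}{-5395 + T} = \frac{1}{-5395 - 420} = \frac{1}{-5815} = - \frac{1}{5815}$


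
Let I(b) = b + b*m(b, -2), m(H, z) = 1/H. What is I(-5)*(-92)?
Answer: 368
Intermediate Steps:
I(b) = 1 + b (I(b) = b + b/b = b + 1 = 1 + b)
I(-5)*(-92) = (1 - 5)*(-92) = -4*(-92) = 368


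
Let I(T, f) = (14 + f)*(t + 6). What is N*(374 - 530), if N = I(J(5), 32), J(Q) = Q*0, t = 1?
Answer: -50232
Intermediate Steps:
J(Q) = 0
I(T, f) = 98 + 7*f (I(T, f) = (14 + f)*(1 + 6) = (14 + f)*7 = 98 + 7*f)
N = 322 (N = 98 + 7*32 = 98 + 224 = 322)
N*(374 - 530) = 322*(374 - 530) = 322*(-156) = -50232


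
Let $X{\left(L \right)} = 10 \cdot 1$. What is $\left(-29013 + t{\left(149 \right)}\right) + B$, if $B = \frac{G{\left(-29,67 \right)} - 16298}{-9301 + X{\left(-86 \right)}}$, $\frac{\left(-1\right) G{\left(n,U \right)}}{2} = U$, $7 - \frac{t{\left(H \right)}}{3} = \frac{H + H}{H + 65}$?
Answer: $- \frac{28824414757}{994137} \approx -28994.0$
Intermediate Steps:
$X{\left(L \right)} = 10$
$t{\left(H \right)} = 21 - \frac{6 H}{65 + H}$ ($t{\left(H \right)} = 21 - 3 \frac{H + H}{H + 65} = 21 - 3 \frac{2 H}{65 + H} = 21 - \frac{6 H}{65 + H}$)
$G{\left(n,U \right)} = - 2 U$
$B = \frac{16432}{9291}$ ($B = \frac{\left(-2\right) 67 - 16298}{-9301 + 10} = \frac{-134 - 16298}{-9291} = \left(-16432\right) \left(- \frac{1}{9291}\right) = \frac{16432}{9291} \approx 1.7686$)
$\left(-29013 + t{\left(149 \right)}\right) + B = \left(-29013 + \frac{15 \left(91 + 149\right)}{65 + 149}\right) + \frac{16432}{9291} = \left(-29013 + 15 \cdot \frac{1}{214} \cdot 240\right) + \frac{16432}{9291} = \left(-29013 + \frac{1800}{107}\right) + \frac{16432}{9291} = - \frac{3102591}{107} + \frac{16432}{9291} = - \frac{28824414757}{994137}$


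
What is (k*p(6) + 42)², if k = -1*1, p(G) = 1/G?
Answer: 63001/36 ≈ 1750.0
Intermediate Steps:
k = -1
(k*p(6) + 42)² = (-1/6 + 42)² = (-1*⅙ + 42)² = (-⅙ + 42)² = (251/6)² = 63001/36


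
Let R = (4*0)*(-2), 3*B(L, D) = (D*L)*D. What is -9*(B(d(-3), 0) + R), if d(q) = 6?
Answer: 0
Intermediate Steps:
B(L, D) = L*D²/3 (B(L, D) = ((D*L)*D)/3 = (L*D²)/3 = L*D²/3)
R = 0 (R = 0*(-2) = 0)
-9*(B(d(-3), 0) + R) = -9*((⅓)*6*0² + 0) = -9*((⅓)*6*0 + 0) = -9*(0 + 0) = -9*0 = 0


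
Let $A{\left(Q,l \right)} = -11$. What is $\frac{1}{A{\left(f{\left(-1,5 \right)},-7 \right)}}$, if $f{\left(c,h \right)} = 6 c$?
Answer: $- \frac{1}{11} \approx -0.090909$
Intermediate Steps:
$\frac{1}{A{\left(f{\left(-1,5 \right)},-7 \right)}} = \frac{1}{-11} = - \frac{1}{11}$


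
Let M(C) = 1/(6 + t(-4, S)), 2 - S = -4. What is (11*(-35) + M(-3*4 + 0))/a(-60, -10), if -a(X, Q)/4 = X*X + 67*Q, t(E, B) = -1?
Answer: 481/14650 ≈ 0.032833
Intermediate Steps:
S = 6 (S = 2 - 1*(-4) = 2 + 4 = 6)
a(X, Q) = -268*Q - 4*X**2 (a(X, Q) = -4*(X*X + 67*Q) = -4*(X**2 + 67*Q) = -268*Q - 4*X**2)
M(C) = 1/5 (M(C) = 1/(6 - 1) = 1/5)
(11*(-35) + M(-3*4 + 0))/a(-60, -10) = (11*(-35) + 1/5)/(-268*(-10) - 4*(-60)**2) = (-385 + 1/5)/(2680 - 4*3600) = -1924/(5*(2680 - 14400)) = -1924/5/(-11720) = -1924/5*(-1/11720) = 481/14650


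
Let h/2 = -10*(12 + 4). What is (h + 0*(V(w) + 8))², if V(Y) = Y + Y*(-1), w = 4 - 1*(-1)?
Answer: 102400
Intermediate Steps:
w = 5 (w = 4 + 1 = 5)
V(Y) = 0 (V(Y) = Y - Y = 0)
h = -320 (h = 2*(-10*(12 + 4)) = 2*(-10*16) = 2*(-160) = -320)
(h + 0*(V(w) + 8))² = (-320 + 0*(0 + 8))² = (-320 + 0*8)² = (-320 + 0)² = (-320)² = 102400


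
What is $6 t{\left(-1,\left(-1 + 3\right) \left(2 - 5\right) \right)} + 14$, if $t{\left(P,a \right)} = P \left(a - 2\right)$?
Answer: $62$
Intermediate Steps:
$t{\left(P,a \right)} = P \left(-2 + a\right)$
$6 t{\left(-1,\left(-1 + 3\right) \left(2 - 5\right) \right)} + 14 = 6 \left(- (-2 + \left(-1 + 3\right) \left(2 - 5\right))\right) + 14 = 6 \left(- (-2 + 2 \left(-3\right))\right) + 14 = 6 \left(- (-2 - 6)\right) + 14 = 6 \left(\left(-1\right) \left(-8\right)\right) + 14 = 6 \cdot 8 + 14 = 48 + 14 = 62$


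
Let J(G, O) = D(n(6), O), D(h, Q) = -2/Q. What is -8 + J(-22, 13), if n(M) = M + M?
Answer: -106/13 ≈ -8.1538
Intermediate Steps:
n(M) = 2*M
J(G, O) = -2/O
-8 + J(-22, 13) = -8 - 2/13 = -106/13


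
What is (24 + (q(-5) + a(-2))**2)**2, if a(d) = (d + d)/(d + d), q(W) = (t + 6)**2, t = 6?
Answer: 443060401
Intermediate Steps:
q(W) = 144 (q(W) = (6 + 6)**2 = 12**2 = 144)
a(d) = 1 (a(d) = (2*d)/((2*d)) = (2*d)*(1/(2*d)) = 1)
(24 + (q(-5) + a(-2))**2)**2 = (24 + (144 + 1)**2)**2 = (24 + 145**2)**2 = (24 + 21025)**2 = 21049**2 = 443060401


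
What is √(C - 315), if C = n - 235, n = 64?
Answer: 9*I*√6 ≈ 22.045*I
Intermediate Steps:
C = -171 (C = 64 - 235 = -171)
√(C - 315) = √(-171 - 315) = √(-486) = 9*I*√6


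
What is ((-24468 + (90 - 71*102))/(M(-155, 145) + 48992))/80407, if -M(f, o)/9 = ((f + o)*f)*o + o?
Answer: 31620/158808890641 ≈ 1.9911e-7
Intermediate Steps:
M(f, o) = -9*o - 9*f*o*(f + o) (M(f, o) = -9*(((f + o)*f)*o + o) = -9*((f*(f + o))*o + o) = -9*(f*o*(f + o) + o) = -9*(o + f*o*(f + o)) = -9*o - 9*f*o*(f + o))
((-24468 + (90 - 71*102))/(M(-155, 145) + 48992))/80407 = ((-24468 + (90 - 71*102))/(-9*145*(1 + (-155)² - 155*145) + 48992))/80407 = ((-24468 + (90 - 7242))/(-9*145*(1 + 24025 - 22475) + 48992))*(1/80407) = ((-24468 - 7152)/(-9*145*1551 + 48992))*(1/80407) = -31620/(-2024055 + 48992)*(1/80407) = -31620/(-1975063)*(1/80407) = -31620*(-1/1975063)*(1/80407) = (31620/1975063)*(1/80407) = 31620/158808890641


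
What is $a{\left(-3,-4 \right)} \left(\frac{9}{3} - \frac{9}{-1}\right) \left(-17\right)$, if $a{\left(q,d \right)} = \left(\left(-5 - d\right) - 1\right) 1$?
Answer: $408$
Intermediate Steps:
$a{\left(q,d \right)} = -6 - d$ ($a{\left(q,d \right)} = \left(-6 - d\right) 1 = -6 - d$)
$a{\left(-3,-4 \right)} \left(\frac{9}{3} - \frac{9}{-1}\right) \left(-17\right) = \left(-6 - -4\right) \left(\frac{9}{3} - \frac{9}{-1}\right) \left(-17\right) = \left(-6 + 4\right) \left(9 \cdot \frac{1}{3} - -9\right) \left(-17\right) = - 2 \left(3 + 9\right) \left(-17\right) = \left(-2\right) 12 \left(-17\right) = \left(-24\right) \left(-17\right) = 408$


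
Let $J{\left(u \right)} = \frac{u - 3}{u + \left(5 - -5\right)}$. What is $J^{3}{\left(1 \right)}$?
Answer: $- \frac{8}{1331} \approx -0.0060105$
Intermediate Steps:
$J{\left(u \right)} = \frac{-3 + u}{10 + u}$ ($J{\left(u \right)} = \frac{-3 + u}{u + \left(5 + 5\right)} = \frac{-3 + u}{u + 10} = \frac{-3 + u}{10 + u}$)
$J^{3}{\left(1 \right)} = \left(\frac{-3 + 1}{10 + 1}\right)^{3} = \left(\frac{1}{11} \left(-2\right)\right)^{3} = \left(- \frac{2}{11}\right)^{3} = - \frac{8}{1331}$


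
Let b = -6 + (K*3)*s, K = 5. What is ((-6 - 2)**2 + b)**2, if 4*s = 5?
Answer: 94249/16 ≈ 5890.6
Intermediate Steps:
s = 5/4 (s = (1/4)*5 = 5/4 ≈ 1.2500)
b = 51/4 (b = -6 + (5*3)*(5/4) = -6 + 15*(5/4) = -6 + 75/4 = 51/4 ≈ 12.750)
((-6 - 2)**2 + b)**2 = ((-6 - 2)**2 + 51/4)**2 = ((-8)**2 + 51/4)**2 = (64 + 51/4)**2 = (307/4)**2 = 94249/16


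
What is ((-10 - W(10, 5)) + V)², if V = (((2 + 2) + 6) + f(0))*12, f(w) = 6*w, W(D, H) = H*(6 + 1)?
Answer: 5625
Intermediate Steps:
W(D, H) = 7*H (W(D, H) = H*7 = 7*H)
V = 120 (V = (((2 + 2) + 6) + 6*0)*12 = ((4 + 6) + 0)*12 = (10 + 0)*12 = 10*12 = 120)
((-10 - W(10, 5)) + V)² = ((-10 - 7*5) + 120)² = ((-10 - 1*35) + 120)² = ((-10 - 35) + 120)² = (-45 + 120)² = 75² = 5625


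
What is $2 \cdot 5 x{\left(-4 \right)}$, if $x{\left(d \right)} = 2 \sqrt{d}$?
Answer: $40 i \approx 40.0 i$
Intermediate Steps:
$2 \cdot 5 x{\left(-4 \right)} = 2 \cdot 5 \cdot 2 \sqrt{-4} = 10 \cdot 2 \cdot 2 i = 10 \cdot 4 i = 40 i$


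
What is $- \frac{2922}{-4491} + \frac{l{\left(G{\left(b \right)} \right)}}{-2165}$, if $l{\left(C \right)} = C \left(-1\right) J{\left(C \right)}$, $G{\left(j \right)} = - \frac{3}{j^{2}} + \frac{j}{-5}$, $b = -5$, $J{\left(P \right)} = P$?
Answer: $\frac{1318668298}{2025628125} \approx 0.65099$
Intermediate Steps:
$G{\left(j \right)} = - \frac{3}{j^{2}} - \frac{j}{5}$ ($G{\left(j \right)} = - \frac{3}{j^{2}} + j \left(- \frac{1}{5}\right) = - \frac{3}{j^{2}} - \frac{j}{5}$)
$l{\left(C \right)} = - C^{2}$ ($l{\left(C \right)} = C \left(-1\right) C = - C C = - C^{2}$)
$- \frac{2922}{-4491} + \frac{l{\left(G{\left(b \right)} \right)}}{-2165} = - \frac{2922}{-4491} + \frac{\left(-1\right) \left(- \frac{3}{25} - -1\right)^{2}}{-2165} = \left(-2922\right) \left(- \frac{1}{4491}\right) + - \left(\left(-3\right) \frac{1}{25} + 1\right)^{2} \left(- \frac{1}{2165}\right) = \frac{974}{1497} + - \left(- \frac{3}{25} + 1\right)^{2} \left(- \frac{1}{2165}\right) = \frac{974}{1497} + - \left(\frac{22}{25}\right)^{2} \left(- \frac{1}{2165}\right) = \frac{974}{1497} + \left(-1\right) \frac{484}{625} \left(- \frac{1}{2165}\right) = \frac{974}{1497} - - \frac{484}{1353125} = \frac{974}{1497} + \frac{484}{1353125} = \frac{1318668298}{2025628125}$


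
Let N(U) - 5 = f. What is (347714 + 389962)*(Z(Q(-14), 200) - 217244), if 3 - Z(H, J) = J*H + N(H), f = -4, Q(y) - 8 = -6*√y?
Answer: -161434491192 + 885211200*I*√14 ≈ -1.6143e+11 + 3.3122e+9*I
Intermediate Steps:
Q(y) = 8 - 6*√y
N(U) = 1 (N(U) = 5 - 4 = 1)
Z(H, J) = 2 - H*J (Z(H, J) = 3 - (J*H + 1) = 3 - (H*J + 1) = 3 - (1 + H*J) = 3 + (-1 - H*J) = 2 - H*J)
(347714 + 389962)*(Z(Q(-14), 200) - 217244) = (347714 + 389962)*((2 - 1*(8 - 6*I*√14)*200) - 217244) = 737676*((2 - 1*(8 - 6*I*√14)*200) - 217244) = 737676*((2 + (-1600 + 1200*I*√14)) - 217244) = 737676*((-1598 + 1200*I*√14) - 217244) = 737676*(-218842 + 1200*I*√14) = -161434491192 + 885211200*I*√14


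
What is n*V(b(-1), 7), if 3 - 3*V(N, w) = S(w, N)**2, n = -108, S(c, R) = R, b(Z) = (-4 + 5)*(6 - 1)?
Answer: 792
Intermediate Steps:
b(Z) = 5 (b(Z) = 1*5 = 5)
V(N, w) = 1 - N**2/3
n*V(b(-1), 7) = -108*(1 - 1/3*5**2) = -108*(1 - 1/3*25) = -108*(1 - 25/3) = -108*(-22/3) = 792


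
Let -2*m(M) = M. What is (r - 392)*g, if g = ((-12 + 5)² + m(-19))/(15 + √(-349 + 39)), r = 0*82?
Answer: -68796/107 + 22932*I*√310/535 ≈ -642.95 + 754.69*I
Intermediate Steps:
m(M) = -M/2
r = 0
g = 117/(2*(15 + I*√310)) (g = ((-12 + 5)² - ½*(-19))/(15 + √(-349 + 39)) = ((-7)² + 19/2)/(15 + √(-310)) = (49 + 19/2)/(15 + I*√310) = 117/(2*(15 + I*√310)) ≈ 1.6402 - 1.9252*I)
(r - 392)*g = (0 - 392)*(351/214 - 117*I*√310/1070) = -392*(351/214 - 117*I*√310/1070) = -68796/107 + 22932*I*√310/535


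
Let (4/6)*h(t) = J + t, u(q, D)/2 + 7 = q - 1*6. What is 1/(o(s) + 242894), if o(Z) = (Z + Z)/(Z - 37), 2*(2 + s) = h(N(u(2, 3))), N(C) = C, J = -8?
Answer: 123/29876060 ≈ 4.1170e-6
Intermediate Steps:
u(q, D) = -26 + 2*q (u(q, D) = -14 + 2*(q - 1*6) = -14 + 2*(q - 6) = -14 + 2*(-6 + q) = -14 + (-12 + 2*q) = -26 + 2*q)
h(t) = -12 + 3*t/2 (h(t) = 3*(-8 + t)/2 = -12 + 3*t/2)
s = -49/2 (s = -2 + (-12 + 3*(-26 + 2*2)/2)/2 = -2 + (-12 + 3*(-26 + 4)/2)/2 = -2 + (-12 + (3/2)*(-22))/2 = -2 + (-12 - 33)/2 = -2 + (½)*(-45) = -2 - 45/2 = -49/2 ≈ -24.500)
o(Z) = 2*Z/(-37 + Z) (o(Z) = (2*Z)/(-37 + Z) = 2*Z/(-37 + Z))
1/(o(s) + 242894) = 1/(2*(-49/2)/(-37 - 49/2) + 242894) = 1/(2*(-49/2)/(-123/2) + 242894) = 1/(2*(-49/2)*(-2/123) + 242894) = 1/(98/123 + 242894) = 1/(29876060/123) = 123/29876060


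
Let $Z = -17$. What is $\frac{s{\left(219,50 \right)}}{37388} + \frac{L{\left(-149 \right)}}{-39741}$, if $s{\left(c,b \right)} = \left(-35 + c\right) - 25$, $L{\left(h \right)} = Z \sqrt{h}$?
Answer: $\frac{159}{37388} + \frac{17 i \sqrt{149}}{39741} \approx 0.0042527 + 0.0052216 i$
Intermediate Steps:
$L{\left(h \right)} = - 17 \sqrt{h}$
$s{\left(c,b \right)} = -60 + c$
$\frac{s{\left(219,50 \right)}}{37388} + \frac{L{\left(-149 \right)}}{-39741} = \frac{-60 + 219}{37388} + \frac{\left(-17\right) \sqrt{-149}}{-39741} = 159 \cdot \frac{1}{37388} + - 17 i \sqrt{149} \left(- \frac{1}{39741}\right) = \frac{159}{37388} + - 17 i \sqrt{149} \left(- \frac{1}{39741}\right) = \frac{159}{37388} + \frac{17 i \sqrt{149}}{39741}$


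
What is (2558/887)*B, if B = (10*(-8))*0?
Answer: 0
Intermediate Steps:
B = 0 (B = -80*0 = 0)
(2558/887)*B = (2558/887)*0 = 0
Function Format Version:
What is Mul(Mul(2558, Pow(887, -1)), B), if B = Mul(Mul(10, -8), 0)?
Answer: 0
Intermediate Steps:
B = 0 (B = Mul(-80, 0) = 0)
Mul(Mul(2558, Pow(887, -1)), B) = Mul(Mul(2558, Pow(887, -1)), 0) = Mul(Mul(2558, Rational(1, 887)), 0) = Mul(Rational(2558, 887), 0) = 0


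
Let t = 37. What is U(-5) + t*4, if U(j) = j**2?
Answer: 173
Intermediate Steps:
U(-5) + t*4 = (-5)**2 + 37*4 = 25 + 148 = 173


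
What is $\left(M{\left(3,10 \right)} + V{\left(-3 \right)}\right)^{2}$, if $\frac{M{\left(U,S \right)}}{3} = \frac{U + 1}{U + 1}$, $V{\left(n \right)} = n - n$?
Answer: $9$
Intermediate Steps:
$V{\left(n \right)} = 0$
$M{\left(U,S \right)} = 3$ ($M{\left(U,S \right)} = 3 \frac{U + 1}{U + 1} = 3 \frac{1 + U}{1 + U} = 3 \cdot 1 = 3$)
$\left(M{\left(3,10 \right)} + V{\left(-3 \right)}\right)^{2} = \left(3 + 0\right)^{2} = 3^{2} = 9$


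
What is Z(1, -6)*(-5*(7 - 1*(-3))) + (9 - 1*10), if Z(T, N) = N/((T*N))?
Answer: -51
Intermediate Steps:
Z(T, N) = 1/T (Z(T, N) = N/((N*T)) = N*(1/(N*T)) = 1/T)
Z(1, -6)*(-5*(7 - 1*(-3))) + (9 - 1*10) = (-5*(7 - 1*(-3)))/1 + (9 - 1*10) = 1*(-5*(7 + 3)) + (9 - 10) = 1*(-5*10) - 1 = 1*(-50) - 1 = -50 - 1 = -51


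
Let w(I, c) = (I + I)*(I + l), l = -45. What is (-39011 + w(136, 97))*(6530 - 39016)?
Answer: 463217874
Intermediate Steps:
w(I, c) = 2*I*(-45 + I) (w(I, c) = (I + I)*(I - 45) = (2*I)*(-45 + I) = 2*I*(-45 + I))
(-39011 + w(136, 97))*(6530 - 39016) = (-39011 + 2*136*(-45 + 136))*(6530 - 39016) = (-39011 + 2*136*91)*(-32486) = (-39011 + 24752)*(-32486) = -14259*(-32486) = 463217874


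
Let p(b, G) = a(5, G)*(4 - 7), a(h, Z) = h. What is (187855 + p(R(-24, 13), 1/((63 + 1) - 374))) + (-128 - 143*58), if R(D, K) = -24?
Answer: 179418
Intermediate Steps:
p(b, G) = -15 (p(b, G) = 5*(4 - 7) = 5*(-3) = -15)
(187855 + p(R(-24, 13), 1/((63 + 1) - 374))) + (-128 - 143*58) = (187855 - 15) + (-128 - 143*58) = 187840 + (-128 - 8294) = 187840 - 8422 = 179418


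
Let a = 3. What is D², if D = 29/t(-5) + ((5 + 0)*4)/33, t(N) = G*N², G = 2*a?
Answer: 1739761/2722500 ≈ 0.63903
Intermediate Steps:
G = 6 (G = 2*3 = 6)
t(N) = 6*N²
D = 1319/1650 (D = 29/((6*(-5)²)) + ((5 + 0)*4)/33 = 29/((6*25)) + (5*4)*(1/33) = 29/150 + 20*(1/33) = 29*(1/150) + 20/33 = 29/150 + 20/33 = 1319/1650 ≈ 0.79939)
D² = (1319/1650)² = 1739761/2722500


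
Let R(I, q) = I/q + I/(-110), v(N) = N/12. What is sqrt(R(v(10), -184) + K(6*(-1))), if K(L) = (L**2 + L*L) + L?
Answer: sqrt(67581107)/1012 ≈ 8.1233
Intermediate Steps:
v(N) = N/12 (v(N) = N*(1/12) = N/12)
R(I, q) = -I/110 + I/q (R(I, q) = I/q + I*(-1/110) = I/q - I/110 = -I/110 + I/q)
K(L) = L + 2*L**2 (K(L) = (L**2 + L**2) + L = 2*L**2 + L = L + 2*L**2)
sqrt(R(v(10), -184) + K(6*(-1))) = sqrt((-10/1320 + ((1/12)*10)/(-184)) + (6*(-1))*(1 + 2*(6*(-1)))) = sqrt((-1/110*5/6 + (5/6)*(-1/184)) - 6*(1 + 2*(-6))) = sqrt((-1/132 - 5/1104) - 6*(1 - 12)) = sqrt(-49/4048 - 6*(-11)) = sqrt(-49/4048 + 66) = sqrt(267119/4048) = sqrt(67581107)/1012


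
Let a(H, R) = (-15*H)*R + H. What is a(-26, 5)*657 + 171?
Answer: 1264239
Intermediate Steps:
a(H, R) = H - 15*H*R (a(H, R) = -15*H*R + H = H - 15*H*R)
a(-26, 5)*657 + 171 = -26*(1 - 15*5)*657 + 171 = -26*(1 - 75)*657 + 171 = -26*(-74)*657 + 171 = 1924*657 + 171 = 1264068 + 171 = 1264239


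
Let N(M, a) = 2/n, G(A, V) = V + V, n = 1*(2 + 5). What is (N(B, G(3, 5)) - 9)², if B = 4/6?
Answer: 3721/49 ≈ 75.939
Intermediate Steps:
B = ⅔ (B = 4*(⅙) = ⅔ ≈ 0.66667)
n = 7 (n = 1*7 = 7)
G(A, V) = 2*V
N(M, a) = 2/7
(N(B, G(3, 5)) - 9)² = (2/7 - 9)² = (-61/7)² = 3721/49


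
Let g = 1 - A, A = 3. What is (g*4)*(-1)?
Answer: 8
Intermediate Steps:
g = -2 (g = 1 - 1*3 = 1 - 3 = -2)
(g*4)*(-1) = -2*4*(-1) = -8*(-1) = 8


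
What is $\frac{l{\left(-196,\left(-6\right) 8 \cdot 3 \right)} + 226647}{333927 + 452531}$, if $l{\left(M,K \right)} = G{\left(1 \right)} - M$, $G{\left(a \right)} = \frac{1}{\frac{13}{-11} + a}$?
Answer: $\frac{453675}{1572916} \approx 0.28843$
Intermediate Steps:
$G{\left(a \right)} = \frac{1}{- \frac{13}{11} + a}$ ($G{\left(a \right)} = \frac{1}{13 \left(- \frac{1}{11}\right) + a} = \frac{1}{- \frac{13}{11} + a}$)
$l{\left(M,K \right)} = - \frac{11}{2} - M$ ($l{\left(M,K \right)} = \frac{11}{-13 + 11 \cdot 1} - M = \frac{11}{-13 + 11} - M = \frac{11}{-2} - M = 11 \left(- \frac{1}{2}\right) - M = - \frac{11}{2} - M$)
$\frac{l{\left(-196,\left(-6\right) 8 \cdot 3 \right)} + 226647}{333927 + 452531} = \frac{\left(- \frac{11}{2} - -196\right) + 226647}{333927 + 452531} = \frac{\left(- \frac{11}{2} + 196\right) + 226647}{786458} = \left(\frac{381}{2} + 226647\right) \frac{1}{786458} = \frac{453675}{2} \cdot \frac{1}{786458} = \frac{453675}{1572916}$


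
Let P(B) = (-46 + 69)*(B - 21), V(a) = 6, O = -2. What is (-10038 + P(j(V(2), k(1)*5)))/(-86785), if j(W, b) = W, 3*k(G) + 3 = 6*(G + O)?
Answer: 10383/86785 ≈ 0.11964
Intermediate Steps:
k(G) = -5 + 2*G (k(G) = -1 + (6*(G - 2))/3 = -1 + (6*(-2 + G))/3 = -1 + (-12 + 6*G)/3 = -1 + (-4 + 2*G) = -5 + 2*G)
P(B) = -483 + 23*B (P(B) = 23*(-21 + B) = -483 + 23*B)
(-10038 + P(j(V(2), k(1)*5)))/(-86785) = (-10038 + (-483 + 23*6))/(-86785) = (-10038 + (-483 + 138))*(-1/86785) = (-10038 - 345)*(-1/86785) = -10383*(-1/86785) = 10383/86785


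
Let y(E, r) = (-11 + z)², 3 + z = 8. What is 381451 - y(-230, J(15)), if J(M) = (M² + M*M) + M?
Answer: 381415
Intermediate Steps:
z = 5 (z = -3 + 8 = 5)
J(M) = M + 2*M² (J(M) = (M² + M²) + M = 2*M² + M = M + 2*M²)
y(E, r) = 36 (y(E, r) = (-11 + 5)² = (-6)² = 36)
381451 - y(-230, J(15)) = 381451 - 1*36 = 381451 - 36 = 381415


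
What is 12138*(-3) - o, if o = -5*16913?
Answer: 48151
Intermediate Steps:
o = -84565
12138*(-3) - o = 12138*(-3) - 1*(-84565) = -36414 + 84565 = 48151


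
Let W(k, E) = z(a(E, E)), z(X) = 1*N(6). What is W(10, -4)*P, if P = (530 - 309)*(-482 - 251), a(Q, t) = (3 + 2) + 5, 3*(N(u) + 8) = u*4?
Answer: 0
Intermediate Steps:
N(u) = -8 + 4*u/3 (N(u) = -8 + (u*4)/3 = -8 + (4*u)/3 = -8 + 4*u/3)
a(Q, t) = 10 (a(Q, t) = 5 + 5 = 10)
z(X) = 0 (z(X) = 1*(-8 + (4/3)*6) = 1*(-8 + 8) = 1*0 = 0)
P = -161993 (P = 221*(-733) = -161993)
W(k, E) = 0
W(10, -4)*P = 0*(-161993) = 0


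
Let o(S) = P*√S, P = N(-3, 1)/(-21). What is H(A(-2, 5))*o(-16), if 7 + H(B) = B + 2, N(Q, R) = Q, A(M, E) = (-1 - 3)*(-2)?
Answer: 12*I/7 ≈ 1.7143*I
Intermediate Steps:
A(M, E) = 8 (A(M, E) = -4*(-2) = 8)
H(B) = -5 + B (H(B) = -7 + (B + 2) = -7 + (2 + B) = -5 + B)
P = ⅐ (P = -3/(-21) = -3*(-1/21) = ⅐ ≈ 0.14286)
o(S) = √S/7
H(A(-2, 5))*o(-16) = (-5 + 8)*(√(-16)/7) = 3*((4*I)/7) = 3*(4*I/7) = 12*I/7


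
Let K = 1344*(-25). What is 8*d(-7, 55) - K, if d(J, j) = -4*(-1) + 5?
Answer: 33672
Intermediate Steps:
K = -33600
d(J, j) = 9 (d(J, j) = 4 + 5 = 9)
8*d(-7, 55) - K = 8*9 - 1*(-33600) = 72 + 33600 = 33672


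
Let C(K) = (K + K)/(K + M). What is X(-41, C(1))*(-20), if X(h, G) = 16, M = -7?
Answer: -320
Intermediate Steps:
C(K) = 2*K/(-7 + K) (C(K) = (K + K)/(K - 7) = (2*K)/(-7 + K) = 2*K/(-7 + K))
X(-41, C(1))*(-20) = 16*(-20) = -320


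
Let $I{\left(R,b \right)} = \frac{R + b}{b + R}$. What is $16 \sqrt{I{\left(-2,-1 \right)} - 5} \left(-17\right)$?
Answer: $- 544 i \approx - 544.0 i$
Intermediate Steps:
$I{\left(R,b \right)} = 1$ ($I{\left(R,b \right)} = \frac{R + b}{R + b} = 1$)
$16 \sqrt{I{\left(-2,-1 \right)} - 5} \left(-17\right) = 16 \sqrt{1 - 5} \left(-17\right) = 16 \sqrt{-4} \left(-17\right) = 16 \cdot 2 i \left(-17\right) = 32 i \left(-17\right) = - 544 i$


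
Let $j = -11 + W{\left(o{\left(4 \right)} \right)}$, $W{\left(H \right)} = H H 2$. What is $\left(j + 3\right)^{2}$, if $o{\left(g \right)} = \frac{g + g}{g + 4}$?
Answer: $36$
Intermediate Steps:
$o{\left(g \right)} = \frac{2 g}{4 + g}$
$W{\left(H \right)} = 2 H^{2}$ ($W{\left(H \right)} = H^{2} \cdot 2 = 2 H^{2}$)
$j = -9$ ($j = -11 + 2 \left(2 \cdot 4 \frac{1}{4 + 4}\right)^{2} = -11 + 2 \left(2 \cdot 4 \cdot \frac{1}{8}\right)^{2} = -11 + 2 \cdot 1^{2} = -11 + 2 \cdot 1 = -11 + 2 = -9$)
$\left(j + 3\right)^{2} = \left(-9 + 3\right)^{2} = \left(-6\right)^{2} = 36$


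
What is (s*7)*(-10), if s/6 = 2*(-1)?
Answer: 840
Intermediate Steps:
s = -12 (s = 6*(2*(-1)) = 6*(-2) = -12)
(s*7)*(-10) = -12*7*(-10) = -84*(-10) = 840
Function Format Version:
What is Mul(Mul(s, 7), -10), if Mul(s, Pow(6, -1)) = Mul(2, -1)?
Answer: 840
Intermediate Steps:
s = -12 (s = Mul(6, Mul(2, -1)) = Mul(6, -2) = -12)
Mul(Mul(s, 7), -10) = Mul(Mul(-12, 7), -10) = Mul(-84, -10) = 840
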